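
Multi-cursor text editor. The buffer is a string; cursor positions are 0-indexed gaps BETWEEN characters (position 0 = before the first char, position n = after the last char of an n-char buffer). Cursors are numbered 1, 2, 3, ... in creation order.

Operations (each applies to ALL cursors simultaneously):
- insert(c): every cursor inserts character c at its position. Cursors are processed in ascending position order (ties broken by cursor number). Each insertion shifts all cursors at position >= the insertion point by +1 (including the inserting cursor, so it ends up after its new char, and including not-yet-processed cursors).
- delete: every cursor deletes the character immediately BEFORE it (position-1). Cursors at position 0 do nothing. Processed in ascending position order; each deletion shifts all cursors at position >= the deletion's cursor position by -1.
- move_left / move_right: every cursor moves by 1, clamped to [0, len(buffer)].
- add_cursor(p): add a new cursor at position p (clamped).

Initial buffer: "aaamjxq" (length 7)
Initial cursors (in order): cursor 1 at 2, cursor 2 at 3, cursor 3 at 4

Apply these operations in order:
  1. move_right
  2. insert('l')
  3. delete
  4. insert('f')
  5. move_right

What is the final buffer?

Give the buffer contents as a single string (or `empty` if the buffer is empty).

Answer: aaafmfjfxq

Derivation:
After op 1 (move_right): buffer="aaamjxq" (len 7), cursors c1@3 c2@4 c3@5, authorship .......
After op 2 (insert('l')): buffer="aaalmljlxq" (len 10), cursors c1@4 c2@6 c3@8, authorship ...1.2.3..
After op 3 (delete): buffer="aaamjxq" (len 7), cursors c1@3 c2@4 c3@5, authorship .......
After op 4 (insert('f')): buffer="aaafmfjfxq" (len 10), cursors c1@4 c2@6 c3@8, authorship ...1.2.3..
After op 5 (move_right): buffer="aaafmfjfxq" (len 10), cursors c1@5 c2@7 c3@9, authorship ...1.2.3..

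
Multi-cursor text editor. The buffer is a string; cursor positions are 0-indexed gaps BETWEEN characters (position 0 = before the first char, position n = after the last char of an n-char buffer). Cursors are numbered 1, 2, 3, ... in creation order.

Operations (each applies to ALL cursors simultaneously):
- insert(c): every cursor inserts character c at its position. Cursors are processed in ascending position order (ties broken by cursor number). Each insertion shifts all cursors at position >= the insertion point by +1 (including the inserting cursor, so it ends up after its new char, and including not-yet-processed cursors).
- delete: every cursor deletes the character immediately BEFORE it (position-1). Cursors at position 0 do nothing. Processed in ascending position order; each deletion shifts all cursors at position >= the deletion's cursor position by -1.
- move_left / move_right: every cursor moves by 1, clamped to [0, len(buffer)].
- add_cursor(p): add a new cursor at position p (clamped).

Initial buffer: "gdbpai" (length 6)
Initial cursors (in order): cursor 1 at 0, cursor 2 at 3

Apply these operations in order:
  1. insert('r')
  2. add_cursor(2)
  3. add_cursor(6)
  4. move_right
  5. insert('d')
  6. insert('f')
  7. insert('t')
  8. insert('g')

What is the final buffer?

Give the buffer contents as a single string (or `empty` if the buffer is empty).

Answer: rgdftgddftgbrpdftgadftgi

Derivation:
After op 1 (insert('r')): buffer="rgdbrpai" (len 8), cursors c1@1 c2@5, authorship 1...2...
After op 2 (add_cursor(2)): buffer="rgdbrpai" (len 8), cursors c1@1 c3@2 c2@5, authorship 1...2...
After op 3 (add_cursor(6)): buffer="rgdbrpai" (len 8), cursors c1@1 c3@2 c2@5 c4@6, authorship 1...2...
After op 4 (move_right): buffer="rgdbrpai" (len 8), cursors c1@2 c3@3 c2@6 c4@7, authorship 1...2...
After op 5 (insert('d')): buffer="rgdddbrpdadi" (len 12), cursors c1@3 c3@5 c2@9 c4@11, authorship 1.1.3.2.2.4.
After op 6 (insert('f')): buffer="rgdfddfbrpdfadfi" (len 16), cursors c1@4 c3@7 c2@12 c4@15, authorship 1.11.33.2.22.44.
After op 7 (insert('t')): buffer="rgdftddftbrpdftadfti" (len 20), cursors c1@5 c3@9 c2@15 c4@19, authorship 1.111.333.2.222.444.
After op 8 (insert('g')): buffer="rgdftgddftgbrpdftgadftgi" (len 24), cursors c1@6 c3@11 c2@18 c4@23, authorship 1.1111.3333.2.2222.4444.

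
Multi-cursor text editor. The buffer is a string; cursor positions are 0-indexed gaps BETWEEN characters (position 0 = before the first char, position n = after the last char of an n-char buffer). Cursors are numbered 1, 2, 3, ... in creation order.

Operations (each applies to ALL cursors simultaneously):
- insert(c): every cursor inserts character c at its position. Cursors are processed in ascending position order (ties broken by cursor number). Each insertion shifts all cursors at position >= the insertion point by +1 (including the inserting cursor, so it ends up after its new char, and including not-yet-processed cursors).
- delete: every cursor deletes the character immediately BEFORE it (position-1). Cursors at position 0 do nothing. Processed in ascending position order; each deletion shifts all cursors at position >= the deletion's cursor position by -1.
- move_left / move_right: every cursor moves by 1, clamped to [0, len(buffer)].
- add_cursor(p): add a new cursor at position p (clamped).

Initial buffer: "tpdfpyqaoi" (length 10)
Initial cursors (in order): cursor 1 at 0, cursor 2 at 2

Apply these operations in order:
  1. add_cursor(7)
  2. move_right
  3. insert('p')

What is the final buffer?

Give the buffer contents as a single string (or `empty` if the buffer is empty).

Answer: tppdpfpyqapoi

Derivation:
After op 1 (add_cursor(7)): buffer="tpdfpyqaoi" (len 10), cursors c1@0 c2@2 c3@7, authorship ..........
After op 2 (move_right): buffer="tpdfpyqaoi" (len 10), cursors c1@1 c2@3 c3@8, authorship ..........
After op 3 (insert('p')): buffer="tppdpfpyqapoi" (len 13), cursors c1@2 c2@5 c3@11, authorship .1..2.....3..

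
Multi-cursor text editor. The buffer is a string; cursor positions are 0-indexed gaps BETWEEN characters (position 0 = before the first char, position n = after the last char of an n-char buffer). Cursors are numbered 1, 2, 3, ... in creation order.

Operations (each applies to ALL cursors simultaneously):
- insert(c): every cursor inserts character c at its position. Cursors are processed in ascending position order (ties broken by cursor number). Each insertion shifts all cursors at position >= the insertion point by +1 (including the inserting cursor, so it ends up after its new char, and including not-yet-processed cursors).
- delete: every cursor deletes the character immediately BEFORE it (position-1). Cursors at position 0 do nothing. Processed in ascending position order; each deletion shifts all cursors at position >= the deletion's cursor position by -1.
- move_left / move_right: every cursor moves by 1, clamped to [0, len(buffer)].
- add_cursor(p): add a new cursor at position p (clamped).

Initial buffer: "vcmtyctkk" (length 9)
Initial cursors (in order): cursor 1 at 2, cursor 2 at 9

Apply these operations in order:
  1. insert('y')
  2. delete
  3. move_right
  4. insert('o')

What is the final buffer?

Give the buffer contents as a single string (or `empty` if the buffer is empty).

After op 1 (insert('y')): buffer="vcymtyctkky" (len 11), cursors c1@3 c2@11, authorship ..1.......2
After op 2 (delete): buffer="vcmtyctkk" (len 9), cursors c1@2 c2@9, authorship .........
After op 3 (move_right): buffer="vcmtyctkk" (len 9), cursors c1@3 c2@9, authorship .........
After op 4 (insert('o')): buffer="vcmotyctkko" (len 11), cursors c1@4 c2@11, authorship ...1......2

Answer: vcmotyctkko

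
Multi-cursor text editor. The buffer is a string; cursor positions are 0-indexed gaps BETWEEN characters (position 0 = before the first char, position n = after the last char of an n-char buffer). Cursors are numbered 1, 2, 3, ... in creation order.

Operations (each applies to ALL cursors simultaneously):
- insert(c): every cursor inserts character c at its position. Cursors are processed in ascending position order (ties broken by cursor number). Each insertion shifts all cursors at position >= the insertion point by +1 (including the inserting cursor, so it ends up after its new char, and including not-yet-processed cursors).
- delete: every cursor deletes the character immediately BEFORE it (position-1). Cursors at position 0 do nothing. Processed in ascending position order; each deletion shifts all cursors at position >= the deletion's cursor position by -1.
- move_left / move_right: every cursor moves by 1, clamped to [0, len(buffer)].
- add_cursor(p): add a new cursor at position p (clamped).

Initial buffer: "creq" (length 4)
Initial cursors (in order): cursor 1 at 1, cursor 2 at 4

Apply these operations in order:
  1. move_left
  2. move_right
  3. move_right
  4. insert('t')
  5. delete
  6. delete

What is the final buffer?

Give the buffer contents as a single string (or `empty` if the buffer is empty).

After op 1 (move_left): buffer="creq" (len 4), cursors c1@0 c2@3, authorship ....
After op 2 (move_right): buffer="creq" (len 4), cursors c1@1 c2@4, authorship ....
After op 3 (move_right): buffer="creq" (len 4), cursors c1@2 c2@4, authorship ....
After op 4 (insert('t')): buffer="crteqt" (len 6), cursors c1@3 c2@6, authorship ..1..2
After op 5 (delete): buffer="creq" (len 4), cursors c1@2 c2@4, authorship ....
After op 6 (delete): buffer="ce" (len 2), cursors c1@1 c2@2, authorship ..

Answer: ce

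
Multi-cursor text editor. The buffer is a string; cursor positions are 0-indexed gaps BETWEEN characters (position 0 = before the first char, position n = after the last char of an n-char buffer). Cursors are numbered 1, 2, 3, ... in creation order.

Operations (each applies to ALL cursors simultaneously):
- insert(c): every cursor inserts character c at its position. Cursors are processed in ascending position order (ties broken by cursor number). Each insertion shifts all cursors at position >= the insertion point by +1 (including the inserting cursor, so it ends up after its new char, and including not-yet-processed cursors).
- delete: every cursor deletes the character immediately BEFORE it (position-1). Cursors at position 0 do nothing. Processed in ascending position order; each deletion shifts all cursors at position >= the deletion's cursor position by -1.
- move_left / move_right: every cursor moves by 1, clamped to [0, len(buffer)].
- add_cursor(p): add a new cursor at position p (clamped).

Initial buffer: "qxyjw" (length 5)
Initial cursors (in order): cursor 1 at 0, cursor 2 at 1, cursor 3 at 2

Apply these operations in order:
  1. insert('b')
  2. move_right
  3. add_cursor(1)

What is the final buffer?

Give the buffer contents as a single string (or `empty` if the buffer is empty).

Answer: bqbxbyjw

Derivation:
After op 1 (insert('b')): buffer="bqbxbyjw" (len 8), cursors c1@1 c2@3 c3@5, authorship 1.2.3...
After op 2 (move_right): buffer="bqbxbyjw" (len 8), cursors c1@2 c2@4 c3@6, authorship 1.2.3...
After op 3 (add_cursor(1)): buffer="bqbxbyjw" (len 8), cursors c4@1 c1@2 c2@4 c3@6, authorship 1.2.3...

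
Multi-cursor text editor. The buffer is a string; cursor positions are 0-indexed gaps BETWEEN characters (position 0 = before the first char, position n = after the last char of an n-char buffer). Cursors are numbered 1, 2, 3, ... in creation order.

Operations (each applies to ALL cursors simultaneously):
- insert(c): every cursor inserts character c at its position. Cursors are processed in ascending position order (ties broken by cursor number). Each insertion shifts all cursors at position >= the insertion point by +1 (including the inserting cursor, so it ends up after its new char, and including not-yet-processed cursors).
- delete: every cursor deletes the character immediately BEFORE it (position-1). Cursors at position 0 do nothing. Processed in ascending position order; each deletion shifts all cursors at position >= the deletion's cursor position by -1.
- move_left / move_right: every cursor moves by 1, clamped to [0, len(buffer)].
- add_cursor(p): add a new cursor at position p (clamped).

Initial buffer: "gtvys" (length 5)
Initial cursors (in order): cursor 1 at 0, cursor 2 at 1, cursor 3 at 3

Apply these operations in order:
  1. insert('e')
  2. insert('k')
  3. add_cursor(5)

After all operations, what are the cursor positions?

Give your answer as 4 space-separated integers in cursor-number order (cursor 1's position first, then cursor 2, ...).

After op 1 (insert('e')): buffer="egetveys" (len 8), cursors c1@1 c2@3 c3@6, authorship 1.2..3..
After op 2 (insert('k')): buffer="ekgektvekys" (len 11), cursors c1@2 c2@5 c3@9, authorship 11.22..33..
After op 3 (add_cursor(5)): buffer="ekgektvekys" (len 11), cursors c1@2 c2@5 c4@5 c3@9, authorship 11.22..33..

Answer: 2 5 9 5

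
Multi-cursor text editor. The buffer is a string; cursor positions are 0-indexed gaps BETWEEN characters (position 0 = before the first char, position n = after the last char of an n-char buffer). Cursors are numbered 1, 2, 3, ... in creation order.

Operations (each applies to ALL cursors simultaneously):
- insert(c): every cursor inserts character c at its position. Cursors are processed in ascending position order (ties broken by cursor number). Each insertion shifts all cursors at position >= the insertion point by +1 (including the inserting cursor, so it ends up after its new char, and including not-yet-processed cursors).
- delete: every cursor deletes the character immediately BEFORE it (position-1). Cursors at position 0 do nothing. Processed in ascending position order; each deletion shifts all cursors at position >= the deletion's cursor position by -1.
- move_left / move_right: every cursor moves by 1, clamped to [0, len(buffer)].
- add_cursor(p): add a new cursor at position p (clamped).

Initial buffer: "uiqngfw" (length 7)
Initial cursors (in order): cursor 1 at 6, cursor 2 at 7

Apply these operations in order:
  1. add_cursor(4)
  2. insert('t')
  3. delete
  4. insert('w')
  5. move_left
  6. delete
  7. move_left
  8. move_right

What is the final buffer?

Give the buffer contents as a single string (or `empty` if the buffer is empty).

Answer: uiqwgww

Derivation:
After op 1 (add_cursor(4)): buffer="uiqngfw" (len 7), cursors c3@4 c1@6 c2@7, authorship .......
After op 2 (insert('t')): buffer="uiqntgftwt" (len 10), cursors c3@5 c1@8 c2@10, authorship ....3..1.2
After op 3 (delete): buffer="uiqngfw" (len 7), cursors c3@4 c1@6 c2@7, authorship .......
After op 4 (insert('w')): buffer="uiqnwgfwww" (len 10), cursors c3@5 c1@8 c2@10, authorship ....3..1.2
After op 5 (move_left): buffer="uiqnwgfwww" (len 10), cursors c3@4 c1@7 c2@9, authorship ....3..1.2
After op 6 (delete): buffer="uiqwgww" (len 7), cursors c3@3 c1@5 c2@6, authorship ...3.12
After op 7 (move_left): buffer="uiqwgww" (len 7), cursors c3@2 c1@4 c2@5, authorship ...3.12
After op 8 (move_right): buffer="uiqwgww" (len 7), cursors c3@3 c1@5 c2@6, authorship ...3.12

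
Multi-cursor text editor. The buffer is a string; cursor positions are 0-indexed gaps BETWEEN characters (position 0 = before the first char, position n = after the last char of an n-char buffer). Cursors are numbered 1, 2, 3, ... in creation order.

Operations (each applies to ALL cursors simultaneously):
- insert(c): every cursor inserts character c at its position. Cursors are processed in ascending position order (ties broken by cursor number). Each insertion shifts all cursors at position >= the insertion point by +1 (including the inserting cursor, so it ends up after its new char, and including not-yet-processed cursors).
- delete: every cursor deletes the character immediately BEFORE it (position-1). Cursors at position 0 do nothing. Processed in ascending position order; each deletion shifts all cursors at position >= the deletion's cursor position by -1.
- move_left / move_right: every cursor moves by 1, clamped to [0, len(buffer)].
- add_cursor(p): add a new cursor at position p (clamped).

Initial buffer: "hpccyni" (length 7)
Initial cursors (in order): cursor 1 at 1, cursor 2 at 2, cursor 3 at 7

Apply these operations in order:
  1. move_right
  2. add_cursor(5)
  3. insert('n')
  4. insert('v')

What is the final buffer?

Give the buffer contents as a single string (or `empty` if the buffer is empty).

Answer: hpnvcnvcynvninv

Derivation:
After op 1 (move_right): buffer="hpccyni" (len 7), cursors c1@2 c2@3 c3@7, authorship .......
After op 2 (add_cursor(5)): buffer="hpccyni" (len 7), cursors c1@2 c2@3 c4@5 c3@7, authorship .......
After op 3 (insert('n')): buffer="hpncncynnin" (len 11), cursors c1@3 c2@5 c4@8 c3@11, authorship ..1.2..4..3
After op 4 (insert('v')): buffer="hpnvcnvcynvninv" (len 15), cursors c1@4 c2@7 c4@11 c3@15, authorship ..11.22..44..33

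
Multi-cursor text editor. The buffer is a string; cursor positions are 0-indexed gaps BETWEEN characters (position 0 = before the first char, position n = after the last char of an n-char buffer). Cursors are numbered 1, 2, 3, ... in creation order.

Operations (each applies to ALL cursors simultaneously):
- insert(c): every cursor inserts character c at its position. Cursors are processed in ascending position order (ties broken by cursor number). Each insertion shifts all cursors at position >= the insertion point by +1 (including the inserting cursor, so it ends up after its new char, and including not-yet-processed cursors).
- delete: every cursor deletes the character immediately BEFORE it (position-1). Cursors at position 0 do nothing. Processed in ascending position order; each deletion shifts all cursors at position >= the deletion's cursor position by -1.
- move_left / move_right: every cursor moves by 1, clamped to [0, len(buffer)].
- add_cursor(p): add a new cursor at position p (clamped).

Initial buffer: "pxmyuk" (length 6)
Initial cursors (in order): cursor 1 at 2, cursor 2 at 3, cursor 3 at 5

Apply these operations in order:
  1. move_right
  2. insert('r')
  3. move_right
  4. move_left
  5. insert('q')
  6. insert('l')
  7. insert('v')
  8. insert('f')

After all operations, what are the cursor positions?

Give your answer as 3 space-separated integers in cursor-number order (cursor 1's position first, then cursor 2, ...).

After op 1 (move_right): buffer="pxmyuk" (len 6), cursors c1@3 c2@4 c3@6, authorship ......
After op 2 (insert('r')): buffer="pxmryrukr" (len 9), cursors c1@4 c2@6 c3@9, authorship ...1.2..3
After op 3 (move_right): buffer="pxmryrukr" (len 9), cursors c1@5 c2@7 c3@9, authorship ...1.2..3
After op 4 (move_left): buffer="pxmryrukr" (len 9), cursors c1@4 c2@6 c3@8, authorship ...1.2..3
After op 5 (insert('q')): buffer="pxmrqyrqukqr" (len 12), cursors c1@5 c2@8 c3@11, authorship ...11.22..33
After op 6 (insert('l')): buffer="pxmrqlyrqlukqlr" (len 15), cursors c1@6 c2@10 c3@14, authorship ...111.222..333
After op 7 (insert('v')): buffer="pxmrqlvyrqlvukqlvr" (len 18), cursors c1@7 c2@12 c3@17, authorship ...1111.2222..3333
After op 8 (insert('f')): buffer="pxmrqlvfyrqlvfukqlvfr" (len 21), cursors c1@8 c2@14 c3@20, authorship ...11111.22222..33333

Answer: 8 14 20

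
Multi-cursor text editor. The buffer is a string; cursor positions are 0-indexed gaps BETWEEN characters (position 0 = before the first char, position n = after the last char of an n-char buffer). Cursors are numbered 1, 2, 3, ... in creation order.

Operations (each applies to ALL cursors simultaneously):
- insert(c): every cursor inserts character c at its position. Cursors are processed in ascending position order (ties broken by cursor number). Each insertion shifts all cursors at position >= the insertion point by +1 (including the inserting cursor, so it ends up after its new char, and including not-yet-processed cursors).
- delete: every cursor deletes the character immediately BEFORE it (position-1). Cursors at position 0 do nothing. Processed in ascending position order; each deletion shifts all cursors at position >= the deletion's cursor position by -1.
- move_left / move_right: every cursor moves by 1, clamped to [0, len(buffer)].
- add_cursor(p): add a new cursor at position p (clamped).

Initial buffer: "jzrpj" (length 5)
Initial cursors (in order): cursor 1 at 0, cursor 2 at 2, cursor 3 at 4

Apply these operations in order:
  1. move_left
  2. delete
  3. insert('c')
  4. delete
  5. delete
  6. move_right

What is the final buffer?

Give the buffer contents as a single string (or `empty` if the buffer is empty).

After op 1 (move_left): buffer="jzrpj" (len 5), cursors c1@0 c2@1 c3@3, authorship .....
After op 2 (delete): buffer="zpj" (len 3), cursors c1@0 c2@0 c3@1, authorship ...
After op 3 (insert('c')): buffer="cczcpj" (len 6), cursors c1@2 c2@2 c3@4, authorship 12.3..
After op 4 (delete): buffer="zpj" (len 3), cursors c1@0 c2@0 c3@1, authorship ...
After op 5 (delete): buffer="pj" (len 2), cursors c1@0 c2@0 c3@0, authorship ..
After op 6 (move_right): buffer="pj" (len 2), cursors c1@1 c2@1 c3@1, authorship ..

Answer: pj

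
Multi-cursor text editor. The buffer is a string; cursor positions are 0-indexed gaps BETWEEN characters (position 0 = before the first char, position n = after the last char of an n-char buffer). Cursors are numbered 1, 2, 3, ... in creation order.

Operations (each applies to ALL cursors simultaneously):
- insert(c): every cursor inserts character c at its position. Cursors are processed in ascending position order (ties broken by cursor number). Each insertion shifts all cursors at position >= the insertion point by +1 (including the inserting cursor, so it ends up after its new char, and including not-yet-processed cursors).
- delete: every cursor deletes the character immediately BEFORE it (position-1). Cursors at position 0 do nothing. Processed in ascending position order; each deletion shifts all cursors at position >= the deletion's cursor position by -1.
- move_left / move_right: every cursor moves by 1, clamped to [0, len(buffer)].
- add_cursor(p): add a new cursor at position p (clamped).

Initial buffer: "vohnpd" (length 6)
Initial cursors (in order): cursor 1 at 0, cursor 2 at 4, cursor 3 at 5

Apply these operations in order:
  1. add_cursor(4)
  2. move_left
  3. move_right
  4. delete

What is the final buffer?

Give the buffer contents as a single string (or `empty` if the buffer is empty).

After op 1 (add_cursor(4)): buffer="vohnpd" (len 6), cursors c1@0 c2@4 c4@4 c3@5, authorship ......
After op 2 (move_left): buffer="vohnpd" (len 6), cursors c1@0 c2@3 c4@3 c3@4, authorship ......
After op 3 (move_right): buffer="vohnpd" (len 6), cursors c1@1 c2@4 c4@4 c3@5, authorship ......
After op 4 (delete): buffer="od" (len 2), cursors c1@0 c2@1 c3@1 c4@1, authorship ..

Answer: od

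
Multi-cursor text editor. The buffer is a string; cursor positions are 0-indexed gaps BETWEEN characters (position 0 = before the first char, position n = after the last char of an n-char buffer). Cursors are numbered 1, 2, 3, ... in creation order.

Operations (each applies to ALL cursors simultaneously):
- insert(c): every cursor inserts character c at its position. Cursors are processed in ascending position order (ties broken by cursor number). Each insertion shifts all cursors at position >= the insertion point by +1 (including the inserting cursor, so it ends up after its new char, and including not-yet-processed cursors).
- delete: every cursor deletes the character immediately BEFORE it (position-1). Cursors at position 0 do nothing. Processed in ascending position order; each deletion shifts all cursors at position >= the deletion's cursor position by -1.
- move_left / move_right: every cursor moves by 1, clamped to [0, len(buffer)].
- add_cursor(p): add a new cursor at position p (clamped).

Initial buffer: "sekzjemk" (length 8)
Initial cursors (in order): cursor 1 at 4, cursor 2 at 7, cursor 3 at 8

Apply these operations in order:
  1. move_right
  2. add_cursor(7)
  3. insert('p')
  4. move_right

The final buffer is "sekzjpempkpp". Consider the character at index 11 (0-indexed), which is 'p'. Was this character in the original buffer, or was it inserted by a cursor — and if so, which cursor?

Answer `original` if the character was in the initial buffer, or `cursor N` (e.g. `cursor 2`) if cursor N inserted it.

Answer: cursor 3

Derivation:
After op 1 (move_right): buffer="sekzjemk" (len 8), cursors c1@5 c2@8 c3@8, authorship ........
After op 2 (add_cursor(7)): buffer="sekzjemk" (len 8), cursors c1@5 c4@7 c2@8 c3@8, authorship ........
After op 3 (insert('p')): buffer="sekzjpempkpp" (len 12), cursors c1@6 c4@9 c2@12 c3@12, authorship .....1..4.23
After op 4 (move_right): buffer="sekzjpempkpp" (len 12), cursors c1@7 c4@10 c2@12 c3@12, authorship .....1..4.23
Authorship (.=original, N=cursor N): . . . . . 1 . . 4 . 2 3
Index 11: author = 3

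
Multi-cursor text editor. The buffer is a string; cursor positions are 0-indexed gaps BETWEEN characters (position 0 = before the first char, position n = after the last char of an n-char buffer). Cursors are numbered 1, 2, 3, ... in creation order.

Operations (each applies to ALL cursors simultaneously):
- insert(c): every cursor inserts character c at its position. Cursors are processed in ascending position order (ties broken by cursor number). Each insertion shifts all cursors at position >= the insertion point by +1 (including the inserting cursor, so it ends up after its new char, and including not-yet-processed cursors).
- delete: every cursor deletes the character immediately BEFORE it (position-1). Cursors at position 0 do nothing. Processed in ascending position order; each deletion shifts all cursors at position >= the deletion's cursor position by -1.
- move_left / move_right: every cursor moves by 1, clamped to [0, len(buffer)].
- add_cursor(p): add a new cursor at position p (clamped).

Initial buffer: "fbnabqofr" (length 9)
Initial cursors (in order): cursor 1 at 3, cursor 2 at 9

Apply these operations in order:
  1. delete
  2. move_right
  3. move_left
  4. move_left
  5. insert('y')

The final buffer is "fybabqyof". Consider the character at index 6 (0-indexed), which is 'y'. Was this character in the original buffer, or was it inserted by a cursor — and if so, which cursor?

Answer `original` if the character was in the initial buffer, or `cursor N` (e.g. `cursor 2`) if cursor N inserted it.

After op 1 (delete): buffer="fbabqof" (len 7), cursors c1@2 c2@7, authorship .......
After op 2 (move_right): buffer="fbabqof" (len 7), cursors c1@3 c2@7, authorship .......
After op 3 (move_left): buffer="fbabqof" (len 7), cursors c1@2 c2@6, authorship .......
After op 4 (move_left): buffer="fbabqof" (len 7), cursors c1@1 c2@5, authorship .......
After op 5 (insert('y')): buffer="fybabqyof" (len 9), cursors c1@2 c2@7, authorship .1....2..
Authorship (.=original, N=cursor N): . 1 . . . . 2 . .
Index 6: author = 2

Answer: cursor 2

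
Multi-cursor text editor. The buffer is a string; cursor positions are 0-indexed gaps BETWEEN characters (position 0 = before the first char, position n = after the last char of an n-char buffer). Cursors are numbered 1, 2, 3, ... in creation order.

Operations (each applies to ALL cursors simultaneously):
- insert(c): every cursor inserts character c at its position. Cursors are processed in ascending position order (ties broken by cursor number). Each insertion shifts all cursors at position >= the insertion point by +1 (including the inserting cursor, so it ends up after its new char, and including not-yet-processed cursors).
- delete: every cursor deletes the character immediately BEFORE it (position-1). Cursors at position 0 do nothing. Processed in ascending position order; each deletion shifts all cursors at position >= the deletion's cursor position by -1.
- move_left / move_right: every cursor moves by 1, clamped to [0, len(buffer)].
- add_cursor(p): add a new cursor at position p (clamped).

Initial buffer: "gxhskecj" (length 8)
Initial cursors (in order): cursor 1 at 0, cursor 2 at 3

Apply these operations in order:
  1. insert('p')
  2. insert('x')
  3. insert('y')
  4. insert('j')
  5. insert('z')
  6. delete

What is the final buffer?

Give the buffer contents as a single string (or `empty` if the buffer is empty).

After op 1 (insert('p')): buffer="pgxhpskecj" (len 10), cursors c1@1 c2@5, authorship 1...2.....
After op 2 (insert('x')): buffer="pxgxhpxskecj" (len 12), cursors c1@2 c2@7, authorship 11...22.....
After op 3 (insert('y')): buffer="pxygxhpxyskecj" (len 14), cursors c1@3 c2@9, authorship 111...222.....
After op 4 (insert('j')): buffer="pxyjgxhpxyjskecj" (len 16), cursors c1@4 c2@11, authorship 1111...2222.....
After op 5 (insert('z')): buffer="pxyjzgxhpxyjzskecj" (len 18), cursors c1@5 c2@13, authorship 11111...22222.....
After op 6 (delete): buffer="pxyjgxhpxyjskecj" (len 16), cursors c1@4 c2@11, authorship 1111...2222.....

Answer: pxyjgxhpxyjskecj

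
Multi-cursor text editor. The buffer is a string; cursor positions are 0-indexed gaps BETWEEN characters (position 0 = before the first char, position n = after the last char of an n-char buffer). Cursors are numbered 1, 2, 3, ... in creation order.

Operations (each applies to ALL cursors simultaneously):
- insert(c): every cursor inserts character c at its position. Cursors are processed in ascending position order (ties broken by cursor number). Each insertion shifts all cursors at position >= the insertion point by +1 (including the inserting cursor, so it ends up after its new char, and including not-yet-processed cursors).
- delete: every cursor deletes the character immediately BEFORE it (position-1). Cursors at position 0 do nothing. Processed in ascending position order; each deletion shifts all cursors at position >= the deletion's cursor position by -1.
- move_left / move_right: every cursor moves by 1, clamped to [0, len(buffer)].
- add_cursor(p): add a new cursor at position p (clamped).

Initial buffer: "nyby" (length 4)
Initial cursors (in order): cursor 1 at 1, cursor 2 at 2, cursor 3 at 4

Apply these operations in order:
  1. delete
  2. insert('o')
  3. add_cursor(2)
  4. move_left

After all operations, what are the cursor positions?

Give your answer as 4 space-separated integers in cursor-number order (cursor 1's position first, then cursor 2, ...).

Answer: 1 1 3 1

Derivation:
After op 1 (delete): buffer="b" (len 1), cursors c1@0 c2@0 c3@1, authorship .
After op 2 (insert('o')): buffer="oobo" (len 4), cursors c1@2 c2@2 c3@4, authorship 12.3
After op 3 (add_cursor(2)): buffer="oobo" (len 4), cursors c1@2 c2@2 c4@2 c3@4, authorship 12.3
After op 4 (move_left): buffer="oobo" (len 4), cursors c1@1 c2@1 c4@1 c3@3, authorship 12.3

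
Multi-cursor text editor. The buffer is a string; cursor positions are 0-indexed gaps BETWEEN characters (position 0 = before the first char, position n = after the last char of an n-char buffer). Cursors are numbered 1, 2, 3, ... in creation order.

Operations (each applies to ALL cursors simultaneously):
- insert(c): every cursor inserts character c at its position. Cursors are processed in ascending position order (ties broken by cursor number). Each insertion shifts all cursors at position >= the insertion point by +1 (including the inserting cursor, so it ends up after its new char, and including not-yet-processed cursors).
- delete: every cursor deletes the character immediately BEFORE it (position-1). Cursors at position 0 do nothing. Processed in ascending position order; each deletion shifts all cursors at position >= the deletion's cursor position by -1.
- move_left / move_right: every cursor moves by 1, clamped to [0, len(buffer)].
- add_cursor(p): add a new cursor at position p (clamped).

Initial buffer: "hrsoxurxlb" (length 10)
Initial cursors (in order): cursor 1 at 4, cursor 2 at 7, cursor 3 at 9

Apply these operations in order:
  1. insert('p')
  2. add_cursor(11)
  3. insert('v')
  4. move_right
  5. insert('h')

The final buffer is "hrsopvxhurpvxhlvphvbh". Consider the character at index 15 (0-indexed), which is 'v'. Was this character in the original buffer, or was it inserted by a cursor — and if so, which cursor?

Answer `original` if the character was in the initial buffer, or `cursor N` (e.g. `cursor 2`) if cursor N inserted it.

After op 1 (insert('p')): buffer="hrsopxurpxlpb" (len 13), cursors c1@5 c2@9 c3@12, authorship ....1...2..3.
After op 2 (add_cursor(11)): buffer="hrsopxurpxlpb" (len 13), cursors c1@5 c2@9 c4@11 c3@12, authorship ....1...2..3.
After op 3 (insert('v')): buffer="hrsopvxurpvxlvpvb" (len 17), cursors c1@6 c2@11 c4@14 c3@16, authorship ....11...22..433.
After op 4 (move_right): buffer="hrsopvxurpvxlvpvb" (len 17), cursors c1@7 c2@12 c4@15 c3@17, authorship ....11...22..433.
After op 5 (insert('h')): buffer="hrsopvxhurpvxhlvphvbh" (len 21), cursors c1@8 c2@14 c4@18 c3@21, authorship ....11.1..22.2.4343.3
Authorship (.=original, N=cursor N): . . . . 1 1 . 1 . . 2 2 . 2 . 4 3 4 3 . 3
Index 15: author = 4

Answer: cursor 4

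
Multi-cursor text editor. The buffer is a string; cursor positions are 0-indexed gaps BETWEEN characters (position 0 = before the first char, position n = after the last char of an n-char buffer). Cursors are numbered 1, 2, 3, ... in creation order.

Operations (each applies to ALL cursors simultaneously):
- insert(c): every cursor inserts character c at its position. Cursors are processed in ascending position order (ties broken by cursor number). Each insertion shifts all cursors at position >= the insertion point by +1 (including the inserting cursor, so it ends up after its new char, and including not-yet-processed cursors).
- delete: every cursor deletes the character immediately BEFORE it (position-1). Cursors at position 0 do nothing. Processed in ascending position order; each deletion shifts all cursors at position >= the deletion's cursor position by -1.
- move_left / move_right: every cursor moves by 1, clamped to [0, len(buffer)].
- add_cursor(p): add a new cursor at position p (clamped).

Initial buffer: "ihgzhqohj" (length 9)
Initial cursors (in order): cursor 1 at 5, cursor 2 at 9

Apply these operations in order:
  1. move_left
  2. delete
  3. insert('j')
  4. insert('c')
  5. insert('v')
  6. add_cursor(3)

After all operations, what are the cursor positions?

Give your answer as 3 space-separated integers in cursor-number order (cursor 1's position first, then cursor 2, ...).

After op 1 (move_left): buffer="ihgzhqohj" (len 9), cursors c1@4 c2@8, authorship .........
After op 2 (delete): buffer="ihghqoj" (len 7), cursors c1@3 c2@6, authorship .......
After op 3 (insert('j')): buffer="ihgjhqojj" (len 9), cursors c1@4 c2@8, authorship ...1...2.
After op 4 (insert('c')): buffer="ihgjchqojcj" (len 11), cursors c1@5 c2@10, authorship ...11...22.
After op 5 (insert('v')): buffer="ihgjcvhqojcvj" (len 13), cursors c1@6 c2@12, authorship ...111...222.
After op 6 (add_cursor(3)): buffer="ihgjcvhqojcvj" (len 13), cursors c3@3 c1@6 c2@12, authorship ...111...222.

Answer: 6 12 3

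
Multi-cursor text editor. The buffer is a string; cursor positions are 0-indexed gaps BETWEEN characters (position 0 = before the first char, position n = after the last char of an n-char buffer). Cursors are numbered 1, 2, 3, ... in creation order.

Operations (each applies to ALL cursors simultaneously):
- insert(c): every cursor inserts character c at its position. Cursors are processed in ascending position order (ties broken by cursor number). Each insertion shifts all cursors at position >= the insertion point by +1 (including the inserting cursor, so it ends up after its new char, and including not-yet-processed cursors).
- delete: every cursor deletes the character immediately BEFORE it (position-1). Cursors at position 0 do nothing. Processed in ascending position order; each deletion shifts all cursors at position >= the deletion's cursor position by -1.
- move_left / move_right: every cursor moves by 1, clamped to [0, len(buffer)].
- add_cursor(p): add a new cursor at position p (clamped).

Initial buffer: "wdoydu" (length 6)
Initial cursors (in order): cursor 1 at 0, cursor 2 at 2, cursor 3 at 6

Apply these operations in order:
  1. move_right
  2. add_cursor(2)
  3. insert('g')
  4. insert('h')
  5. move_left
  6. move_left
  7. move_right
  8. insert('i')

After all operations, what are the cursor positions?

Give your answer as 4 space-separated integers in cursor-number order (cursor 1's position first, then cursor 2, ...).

Answer: 3 11 17 7

Derivation:
After op 1 (move_right): buffer="wdoydu" (len 6), cursors c1@1 c2@3 c3@6, authorship ......
After op 2 (add_cursor(2)): buffer="wdoydu" (len 6), cursors c1@1 c4@2 c2@3 c3@6, authorship ......
After op 3 (insert('g')): buffer="wgdgogydug" (len 10), cursors c1@2 c4@4 c2@6 c3@10, authorship .1.4.2...3
After op 4 (insert('h')): buffer="wghdghoghydugh" (len 14), cursors c1@3 c4@6 c2@9 c3@14, authorship .11.44.22...33
After op 5 (move_left): buffer="wghdghoghydugh" (len 14), cursors c1@2 c4@5 c2@8 c3@13, authorship .11.44.22...33
After op 6 (move_left): buffer="wghdghoghydugh" (len 14), cursors c1@1 c4@4 c2@7 c3@12, authorship .11.44.22...33
After op 7 (move_right): buffer="wghdghoghydugh" (len 14), cursors c1@2 c4@5 c2@8 c3@13, authorship .11.44.22...33
After op 8 (insert('i')): buffer="wgihdgihogihydugih" (len 18), cursors c1@3 c4@7 c2@11 c3@17, authorship .111.444.222...333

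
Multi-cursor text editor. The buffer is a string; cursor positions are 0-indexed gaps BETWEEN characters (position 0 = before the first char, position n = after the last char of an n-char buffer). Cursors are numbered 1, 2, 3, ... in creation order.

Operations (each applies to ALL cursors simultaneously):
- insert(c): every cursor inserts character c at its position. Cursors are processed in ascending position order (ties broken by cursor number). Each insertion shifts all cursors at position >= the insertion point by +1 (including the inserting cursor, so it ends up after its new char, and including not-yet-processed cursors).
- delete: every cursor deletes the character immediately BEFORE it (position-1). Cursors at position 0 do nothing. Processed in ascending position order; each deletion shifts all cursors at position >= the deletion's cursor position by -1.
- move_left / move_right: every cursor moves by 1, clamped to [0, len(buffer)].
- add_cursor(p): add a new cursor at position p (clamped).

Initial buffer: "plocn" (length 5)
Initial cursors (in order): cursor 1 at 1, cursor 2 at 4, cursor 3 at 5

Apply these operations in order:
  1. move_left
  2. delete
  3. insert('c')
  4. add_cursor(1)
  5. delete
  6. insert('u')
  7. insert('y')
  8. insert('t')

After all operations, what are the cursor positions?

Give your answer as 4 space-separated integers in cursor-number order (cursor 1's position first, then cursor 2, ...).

Answer: 6 14 14 6

Derivation:
After op 1 (move_left): buffer="plocn" (len 5), cursors c1@0 c2@3 c3@4, authorship .....
After op 2 (delete): buffer="pln" (len 3), cursors c1@0 c2@2 c3@2, authorship ...
After op 3 (insert('c')): buffer="cplccn" (len 6), cursors c1@1 c2@5 c3@5, authorship 1..23.
After op 4 (add_cursor(1)): buffer="cplccn" (len 6), cursors c1@1 c4@1 c2@5 c3@5, authorship 1..23.
After op 5 (delete): buffer="pln" (len 3), cursors c1@0 c4@0 c2@2 c3@2, authorship ...
After op 6 (insert('u')): buffer="uupluun" (len 7), cursors c1@2 c4@2 c2@6 c3@6, authorship 14..23.
After op 7 (insert('y')): buffer="uuyypluuyyn" (len 11), cursors c1@4 c4@4 c2@10 c3@10, authorship 1414..2323.
After op 8 (insert('t')): buffer="uuyyttpluuyyttn" (len 15), cursors c1@6 c4@6 c2@14 c3@14, authorship 141414..232323.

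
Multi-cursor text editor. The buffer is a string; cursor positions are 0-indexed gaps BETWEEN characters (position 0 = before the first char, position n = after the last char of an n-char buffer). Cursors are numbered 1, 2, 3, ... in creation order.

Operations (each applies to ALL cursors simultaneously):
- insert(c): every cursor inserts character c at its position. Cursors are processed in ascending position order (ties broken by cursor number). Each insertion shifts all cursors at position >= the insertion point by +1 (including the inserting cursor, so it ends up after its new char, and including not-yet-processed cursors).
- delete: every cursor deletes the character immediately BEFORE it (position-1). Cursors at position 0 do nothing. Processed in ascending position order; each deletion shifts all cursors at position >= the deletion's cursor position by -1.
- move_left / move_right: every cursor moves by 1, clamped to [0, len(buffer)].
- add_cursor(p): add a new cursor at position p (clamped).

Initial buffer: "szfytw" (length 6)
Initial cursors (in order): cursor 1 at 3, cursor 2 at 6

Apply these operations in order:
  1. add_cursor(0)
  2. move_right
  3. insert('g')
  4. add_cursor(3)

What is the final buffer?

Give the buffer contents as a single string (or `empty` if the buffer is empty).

Answer: sgzfygtwg

Derivation:
After op 1 (add_cursor(0)): buffer="szfytw" (len 6), cursors c3@0 c1@3 c2@6, authorship ......
After op 2 (move_right): buffer="szfytw" (len 6), cursors c3@1 c1@4 c2@6, authorship ......
After op 3 (insert('g')): buffer="sgzfygtwg" (len 9), cursors c3@2 c1@6 c2@9, authorship .3...1..2
After op 4 (add_cursor(3)): buffer="sgzfygtwg" (len 9), cursors c3@2 c4@3 c1@6 c2@9, authorship .3...1..2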